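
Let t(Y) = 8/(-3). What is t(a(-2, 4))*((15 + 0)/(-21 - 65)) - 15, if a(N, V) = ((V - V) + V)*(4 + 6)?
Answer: -625/43 ≈ -14.535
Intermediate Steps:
a(N, V) = 10*V (a(N, V) = (0 + V)*10 = V*10 = 10*V)
t(Y) = -8/3 (t(Y) = 8*(-1/3) = -8/3)
t(a(-2, 4))*((15 + 0)/(-21 - 65)) - 15 = -8*(15 + 0)/(3*(-21 - 65)) - 15 = -40/(-86) - 15 = -40*(-1)/86 - 15 = -8/3*(-15/86) - 15 = 20/43 - 15 = -625/43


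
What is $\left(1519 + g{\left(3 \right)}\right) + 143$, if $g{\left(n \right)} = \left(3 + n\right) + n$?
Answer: $1671$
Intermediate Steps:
$g{\left(n \right)} = 3 + 2 n$
$\left(1519 + g{\left(3 \right)}\right) + 143 = \left(1519 + \left(3 + 2 \cdot 3\right)\right) + 143 = \left(1519 + \left(3 + 6\right)\right) + 143 = \left(1519 + 9\right) + 143 = 1528 + 143 = 1671$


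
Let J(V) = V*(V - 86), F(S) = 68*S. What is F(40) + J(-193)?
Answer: 56567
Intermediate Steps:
J(V) = V*(-86 + V)
F(40) + J(-193) = 68*40 - 193*(-86 - 193) = 2720 - 193*(-279) = 2720 + 53847 = 56567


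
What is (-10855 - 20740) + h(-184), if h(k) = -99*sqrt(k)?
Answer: -31595 - 198*I*sqrt(46) ≈ -31595.0 - 1342.9*I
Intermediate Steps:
(-10855 - 20740) + h(-184) = (-10855 - 20740) - 198*I*sqrt(46) = -31595 - 198*I*sqrt(46)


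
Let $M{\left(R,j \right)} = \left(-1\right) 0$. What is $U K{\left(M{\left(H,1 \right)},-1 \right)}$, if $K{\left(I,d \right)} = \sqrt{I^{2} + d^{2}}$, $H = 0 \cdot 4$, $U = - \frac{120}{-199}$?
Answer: $\frac{120}{199} \approx 0.60301$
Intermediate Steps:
$U = \frac{120}{199}$ ($U = \left(-120\right) \left(- \frac{1}{199}\right) = \frac{120}{199} \approx 0.60301$)
$H = 0$
$M{\left(R,j \right)} = 0$
$U K{\left(M{\left(H,1 \right)},-1 \right)} = \frac{120 \sqrt{0^{2} + \left(-1\right)^{2}}}{199} = \frac{120 \sqrt{0 + 1}}{199} = \frac{120 \sqrt{1}}{199} = \frac{120}{199} \cdot 1 = \frac{120}{199}$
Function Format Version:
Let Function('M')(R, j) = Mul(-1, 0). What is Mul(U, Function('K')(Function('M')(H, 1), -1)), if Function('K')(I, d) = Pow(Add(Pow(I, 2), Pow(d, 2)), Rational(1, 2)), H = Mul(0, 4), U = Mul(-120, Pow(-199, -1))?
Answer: Rational(120, 199) ≈ 0.60301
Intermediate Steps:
U = Rational(120, 199) (U = Mul(-120, Rational(-1, 199)) = Rational(120, 199) ≈ 0.60301)
H = 0
Function('M')(R, j) = 0
Mul(U, Function('K')(Function('M')(H, 1), -1)) = Mul(Rational(120, 199), Pow(Add(Pow(0, 2), Pow(-1, 2)), Rational(1, 2))) = Mul(Rational(120, 199), Pow(Add(0, 1), Rational(1, 2))) = Mul(Rational(120, 199), Pow(1, Rational(1, 2))) = Mul(Rational(120, 199), 1) = Rational(120, 199)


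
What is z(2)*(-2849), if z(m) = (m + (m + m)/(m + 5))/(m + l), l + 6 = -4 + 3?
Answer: 7326/5 ≈ 1465.2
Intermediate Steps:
l = -7 (l = -6 + (-4 + 3) = -6 - 1 = -7)
z(m) = (m + 2*m/(5 + m))/(-7 + m) (z(m) = (m + (m + m)/(m + 5))/(m - 7) = (m + (2*m)/(5 + m))/(-7 + m) = (m + 2*m/(5 + m))/(-7 + m))
z(2)*(-2849) = (2*(7 + 2)/(-35 + 2² - 2*2))*(-2849) = (2*9/(-35 + 4 - 4))*(-2849) = (2*9/(-35))*(-2849) = (2*(-1/35)*9)*(-2849) = -18/35*(-2849) = 7326/5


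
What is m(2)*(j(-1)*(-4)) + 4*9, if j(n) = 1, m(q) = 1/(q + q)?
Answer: 35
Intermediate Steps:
m(q) = 1/(2*q)
m(2)*(j(-1)*(-4)) + 4*9 = ((½)/2)*(1*(-4)) + 4*9 = ((½)*(½))*(-4) + 36 = (¼)*(-4) + 36 = -1 + 36 = 35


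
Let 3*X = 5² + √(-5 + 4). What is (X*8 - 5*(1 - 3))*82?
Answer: 18860/3 + 656*I/3 ≈ 6286.7 + 218.67*I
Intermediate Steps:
X = 25/3 + I/3 (X = (5² + √(-5 + 4))/3 = (25 + √(-1))/3 = (25 + I)/3 = 25/3 + I/3 ≈ 8.3333 + 0.33333*I)
(X*8 - 5*(1 - 3))*82 = ((25/3 + I/3)*8 - 5*(1 - 3))*82 = ((200/3 + 8*I/3) - 5*(-2))*82 = ((200/3 + 8*I/3) + 10)*82 = (230/3 + 8*I/3)*82 = 18860/3 + 656*I/3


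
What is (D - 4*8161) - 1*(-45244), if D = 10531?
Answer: 23131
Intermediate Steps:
(D - 4*8161) - 1*(-45244) = (10531 - 4*8161) - 1*(-45244) = (10531 - 32644) + 45244 = -22113 + 45244 = 23131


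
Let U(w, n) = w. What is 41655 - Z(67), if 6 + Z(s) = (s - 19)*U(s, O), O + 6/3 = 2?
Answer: 38445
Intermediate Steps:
O = 0 (O = -2 + 2 = 0)
Z(s) = -6 + s*(-19 + s) (Z(s) = -6 + (s - 19)*s = -6 + (-19 + s)*s = -6 + s*(-19 + s))
41655 - Z(67) = 41655 - (-6 + 67² - 19*67) = 41655 - (-6 + 4489 - 1273) = 41655 - 1*3210 = 41655 - 3210 = 38445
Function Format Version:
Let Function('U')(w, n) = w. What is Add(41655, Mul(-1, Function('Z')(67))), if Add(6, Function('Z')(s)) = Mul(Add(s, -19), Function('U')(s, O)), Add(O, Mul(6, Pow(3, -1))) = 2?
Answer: 38445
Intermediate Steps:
O = 0 (O = Add(-2, 2) = 0)
Function('Z')(s) = Add(-6, Mul(s, Add(-19, s))) (Function('Z')(s) = Add(-6, Mul(Add(s, -19), s)) = Add(-6, Mul(Add(-19, s), s)) = Add(-6, Mul(s, Add(-19, s))))
Add(41655, Mul(-1, Function('Z')(67))) = Add(41655, Mul(-1, Add(-6, Pow(67, 2), Mul(-19, 67)))) = Add(41655, Mul(-1, Add(-6, 4489, -1273))) = Add(41655, Mul(-1, 3210)) = Add(41655, -3210) = 38445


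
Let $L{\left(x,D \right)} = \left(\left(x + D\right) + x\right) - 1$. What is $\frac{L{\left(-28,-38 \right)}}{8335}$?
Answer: $- \frac{19}{1667} \approx -0.011398$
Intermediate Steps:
$L{\left(x,D \right)} = -1 + D + 2 x$ ($L{\left(x,D \right)} = \left(\left(D + x\right) + x\right) - 1 = \left(D + 2 x\right) - 1 = -1 + D + 2 x$)
$\frac{L{\left(-28,-38 \right)}}{8335} = \frac{-1 - 38 + 2 \left(-28\right)}{8335} = \left(-1 - 38 - 56\right) \frac{1}{8335} = \left(-95\right) \frac{1}{8335} = - \frac{19}{1667}$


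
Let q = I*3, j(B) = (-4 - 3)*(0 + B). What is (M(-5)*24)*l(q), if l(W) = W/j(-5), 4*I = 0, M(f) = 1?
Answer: 0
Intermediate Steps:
j(B) = -7*B
I = 0 (I = (1/4)*0 = 0)
q = 0 (q = 0*3 = 0)
l(W) = W/35 (l(W) = W/((-7*(-5))) = W/35)
(M(-5)*24)*l(q) = (1*24)*((1/35)*0) = 24*0 = 0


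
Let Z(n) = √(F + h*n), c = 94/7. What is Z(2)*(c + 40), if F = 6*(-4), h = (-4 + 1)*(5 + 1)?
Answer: 748*I*√15/7 ≈ 413.86*I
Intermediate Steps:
h = -18 (h = -3*6 = -18)
c = 94/7 (c = 94*(⅐) = 94/7 ≈ 13.429)
F = -24
Z(n) = √(-24 - 18*n)
Z(2)*(c + 40) = √(-24 - 18*2)*(94/7 + 40) = √(-24 - 36)*(374/7) = √(-60)*(374/7) = (2*I*√15)*(374/7) = 748*I*√15/7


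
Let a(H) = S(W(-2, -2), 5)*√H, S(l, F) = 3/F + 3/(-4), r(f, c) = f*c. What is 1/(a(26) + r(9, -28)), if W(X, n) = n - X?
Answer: -5600/1411187 + 10*√26/4233561 ≈ -0.0039562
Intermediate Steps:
r(f, c) = c*f
S(l, F) = -¾ + 3/F (S(l, F) = 3/F + 3*(-¼) = 3/F - ¾ = -¾ + 3/F)
a(H) = -3*√H/20 (a(H) = (-¾ + 3/5)*√H = (-¾ + 3*(⅕))*√H = (-¾ + ⅗)*√H = -3*√H/20)
1/(a(26) + r(9, -28)) = 1/(-3*√26/20 - 28*9) = 1/(-3*√26/20 - 252) = 1/(-252 - 3*√26/20)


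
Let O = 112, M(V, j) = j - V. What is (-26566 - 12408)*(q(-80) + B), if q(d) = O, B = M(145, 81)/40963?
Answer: -13754200416/3151 ≈ -4.3650e+6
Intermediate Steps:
B = -64/40963 (B = (81 - 1*145)/40963 = (81 - 145)*(1/40963) = -64*1/40963 = -64/40963 ≈ -0.0015624)
q(d) = 112
(-26566 - 12408)*(q(-80) + B) = (-26566 - 12408)*(112 - 64/40963) = -38974*4587792/40963 = -13754200416/3151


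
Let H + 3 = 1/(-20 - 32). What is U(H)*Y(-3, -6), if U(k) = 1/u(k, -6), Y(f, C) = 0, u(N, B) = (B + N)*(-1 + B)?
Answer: 0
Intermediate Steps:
H = -157/52 (H = -3 + 1/(-20 - 32) = -3 + 1/(-52) = -3 - 1/52 = -157/52 ≈ -3.0192)
u(N, B) = (-1 + B)*(B + N)
U(k) = 1/(42 - 7*k) (U(k) = 1/((-6)**2 - 1*(-6) - k - 6*k) = 1/(36 + 6 - k - 6*k) = 1/(42 - 7*k))
U(H)*Y(-3, -6) = -1/(-42 + 7*(-157/52))*0 = -1/(-42 - 1099/52)*0 = -1/(-3283/52)*0 = -1*(-52/3283)*0 = (52/3283)*0 = 0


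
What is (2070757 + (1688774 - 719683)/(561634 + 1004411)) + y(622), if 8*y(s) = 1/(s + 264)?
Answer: 22985672473791773/11100126960 ≈ 2.0708e+6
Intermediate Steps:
y(s) = 1/(8*(264 + s)) (y(s) = 1/(8*(s + 264)) = 1/(8*(264 + s)))
(2070757 + (1688774 - 719683)/(561634 + 1004411)) + y(622) = (2070757 + (1688774 - 719683)/(561634 + 1004411)) + 1/(8*(264 + 622)) = (2070757 + 969091/1566045) + (⅛)/886 = (2070757 + 969091*(1/1566045)) + (⅛)*(1/886) = (2070757 + 969091/1566045) + 1/7088 = 3242899615156/1566045 + 1/7088 = 22985672473791773/11100126960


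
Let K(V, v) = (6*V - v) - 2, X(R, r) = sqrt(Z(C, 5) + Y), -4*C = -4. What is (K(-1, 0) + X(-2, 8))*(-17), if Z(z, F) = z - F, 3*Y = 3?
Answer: 136 - 17*I*sqrt(3) ≈ 136.0 - 29.445*I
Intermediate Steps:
Y = 1 (Y = (1/3)*3 = 1)
C = 1 (C = -1/4*(-4) = 1)
X(R, r) = I*sqrt(3) (X(R, r) = sqrt((1 - 1*5) + 1) = sqrt((1 - 5) + 1) = sqrt(-4 + 1) = sqrt(-3) = I*sqrt(3))
K(V, v) = -2 - v + 6*V (K(V, v) = (-v + 6*V) - 2 = -2 - v + 6*V)
(K(-1, 0) + X(-2, 8))*(-17) = ((-2 - 1*0 + 6*(-1)) + I*sqrt(3))*(-17) = ((-2 + 0 - 6) + I*sqrt(3))*(-17) = (-8 + I*sqrt(3))*(-17) = 136 - 17*I*sqrt(3)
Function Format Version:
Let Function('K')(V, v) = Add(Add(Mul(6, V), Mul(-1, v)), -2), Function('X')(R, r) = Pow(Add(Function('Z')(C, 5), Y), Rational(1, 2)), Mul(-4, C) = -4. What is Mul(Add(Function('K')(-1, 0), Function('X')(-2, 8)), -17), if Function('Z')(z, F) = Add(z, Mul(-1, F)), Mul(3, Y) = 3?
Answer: Add(136, Mul(-17, I, Pow(3, Rational(1, 2)))) ≈ Add(136.00, Mul(-29.445, I))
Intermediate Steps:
Y = 1 (Y = Mul(Rational(1, 3), 3) = 1)
C = 1 (C = Mul(Rational(-1, 4), -4) = 1)
Function('X')(R, r) = Mul(I, Pow(3, Rational(1, 2))) (Function('X')(R, r) = Pow(Add(Add(1, Mul(-1, 5)), 1), Rational(1, 2)) = Pow(Add(Add(1, -5), 1), Rational(1, 2)) = Pow(Add(-4, 1), Rational(1, 2)) = Pow(-3, Rational(1, 2)) = Mul(I, Pow(3, Rational(1, 2))))
Function('K')(V, v) = Add(-2, Mul(-1, v), Mul(6, V)) (Function('K')(V, v) = Add(Add(Mul(-1, v), Mul(6, V)), -2) = Add(-2, Mul(-1, v), Mul(6, V)))
Mul(Add(Function('K')(-1, 0), Function('X')(-2, 8)), -17) = Mul(Add(Add(-2, Mul(-1, 0), Mul(6, -1)), Mul(I, Pow(3, Rational(1, 2)))), -17) = Mul(Add(Add(-2, 0, -6), Mul(I, Pow(3, Rational(1, 2)))), -17) = Mul(Add(-8, Mul(I, Pow(3, Rational(1, 2)))), -17) = Add(136, Mul(-17, I, Pow(3, Rational(1, 2))))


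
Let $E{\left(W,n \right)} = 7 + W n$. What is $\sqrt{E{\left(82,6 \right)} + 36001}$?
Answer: $10 \sqrt{365} \approx 191.05$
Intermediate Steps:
$\sqrt{E{\left(82,6 \right)} + 36001} = \sqrt{\left(7 + 82 \cdot 6\right) + 36001} = \sqrt{\left(7 + 492\right) + 36001} = \sqrt{499 + 36001} = \sqrt{36500} = 10 \sqrt{365}$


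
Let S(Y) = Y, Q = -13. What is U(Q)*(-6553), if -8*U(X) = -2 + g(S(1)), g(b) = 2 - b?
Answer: -6553/8 ≈ -819.13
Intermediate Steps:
U(X) = ⅛ (U(X) = -(-2 + (2 - 1*1))/8 = -(-2 + (2 - 1))/8 = -(-2 + 1)/8 = -⅛*(-1) = ⅛)
U(Q)*(-6553) = (⅛)*(-6553) = -6553/8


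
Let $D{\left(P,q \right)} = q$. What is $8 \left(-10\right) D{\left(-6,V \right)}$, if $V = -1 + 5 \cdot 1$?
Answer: $-320$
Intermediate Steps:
$V = 4$ ($V = -1 + 5 = 4$)
$8 \left(-10\right) D{\left(-6,V \right)} = 8 \left(-10\right) 4 = \left(-80\right) 4 = -320$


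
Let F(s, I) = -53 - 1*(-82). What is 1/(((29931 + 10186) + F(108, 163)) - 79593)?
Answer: -1/39447 ≈ -2.5350e-5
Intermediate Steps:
F(s, I) = 29 (F(s, I) = -53 + 82 = 29)
1/(((29931 + 10186) + F(108, 163)) - 79593) = 1/(((29931 + 10186) + 29) - 79593) = 1/((40117 + 29) - 79593) = 1/(40146 - 79593) = 1/(-39447) = -1/39447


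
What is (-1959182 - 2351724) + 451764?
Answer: -3859142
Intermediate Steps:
(-1959182 - 2351724) + 451764 = -4310906 + 451764 = -3859142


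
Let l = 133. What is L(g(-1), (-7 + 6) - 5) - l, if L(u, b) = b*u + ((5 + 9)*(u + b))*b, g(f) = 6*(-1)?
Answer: 911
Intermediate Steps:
g(f) = -6
L(u, b) = b*u + b*(14*b + 14*u) (L(u, b) = b*u + (14*(b + u))*b = b*u + (14*b + 14*u)*b = b*u + b*(14*b + 14*u))
L(g(-1), (-7 + 6) - 5) - l = ((-7 + 6) - 5)*(14*((-7 + 6) - 5) + 15*(-6)) - 1*133 = (-1 - 5)*(14*(-1 - 5) - 90) - 133 = -6*(14*(-6) - 90) - 133 = -6*(-84 - 90) - 133 = -6*(-174) - 133 = 1044 - 133 = 911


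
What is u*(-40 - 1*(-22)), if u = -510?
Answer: 9180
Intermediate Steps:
u*(-40 - 1*(-22)) = -510*(-40 - 1*(-22)) = -510*(-40 + 22) = -510*(-18) = 9180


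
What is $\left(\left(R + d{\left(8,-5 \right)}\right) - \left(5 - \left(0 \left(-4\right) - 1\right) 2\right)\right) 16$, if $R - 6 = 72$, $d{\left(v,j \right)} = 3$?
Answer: $1184$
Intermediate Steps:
$R = 78$ ($R = 6 + 72 = 78$)
$\left(\left(R + d{\left(8,-5 \right)}\right) - \left(5 - \left(0 \left(-4\right) - 1\right) 2\right)\right) 16 = \left(\left(78 + 3\right) - \left(5 - \left(0 \left(-4\right) - 1\right) 2\right)\right) 16 = \left(81 - \left(5 - \left(0 - 1\right) 2\right)\right) 16 = \left(81 - 7\right) 16 = 74 \cdot 16 = 1184$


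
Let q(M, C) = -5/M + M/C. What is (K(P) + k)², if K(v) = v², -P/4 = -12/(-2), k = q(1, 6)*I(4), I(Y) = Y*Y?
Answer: 2238016/9 ≈ 2.4867e+5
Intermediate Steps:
I(Y) = Y²
k = -232/3 (k = (-5/1 + 1/6)*4² = (-5*1 + 1*(⅙))*16 = (-5 + ⅙)*16 = -29/6*16 = -232/3 ≈ -77.333)
P = -24 (P = -(-48)/(-2) = -(-48)*(-1)/2 = -4*6 = -24)
(K(P) + k)² = ((-24)² - 232/3)² = (576 - 232/3)² = (1496/3)² = 2238016/9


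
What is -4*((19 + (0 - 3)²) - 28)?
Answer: 0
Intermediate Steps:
-4*((19 + (0 - 3)²) - 28) = -4*((19 + (-3)²) - 28) = -4*((19 + 9) - 28) = -4*(28 - 28) = -4*0 = 0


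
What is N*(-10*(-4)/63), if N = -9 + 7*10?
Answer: 2440/63 ≈ 38.730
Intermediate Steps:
N = 61 (N = -9 + 70 = 61)
N*(-10*(-4)/63) = 61*(-10*(-4)/63) = 61*(40*(1/63)) = 61*(40/63) = 2440/63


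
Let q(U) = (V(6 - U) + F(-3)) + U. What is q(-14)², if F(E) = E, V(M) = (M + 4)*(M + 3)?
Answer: 286225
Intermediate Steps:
V(M) = (3 + M)*(4 + M) (V(M) = (4 + M)*(3 + M) = (3 + M)*(4 + M))
q(U) = 51 + (6 - U)² - 6*U (q(U) = ((12 + (6 - U)² + 7*(6 - U)) - 3) + U = ((12 + (6 - U)² + (42 - 7*U)) - 3) + U = ((54 + (6 - U)² - 7*U) - 3) + U = (51 + (6 - U)² - 7*U) + U = 51 + (6 - U)² - 6*U)
q(-14)² = (87 + (-14)² - 18*(-14))² = (87 + 196 + 252)² = 535² = 286225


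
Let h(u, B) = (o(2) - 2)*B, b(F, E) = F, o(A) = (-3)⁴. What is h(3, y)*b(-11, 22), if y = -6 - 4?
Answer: 8690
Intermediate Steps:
o(A) = 81
y = -10
h(u, B) = 79*B (h(u, B) = (81 - 2)*B = 79*B)
h(3, y)*b(-11, 22) = (79*(-10))*(-11) = -790*(-11) = 8690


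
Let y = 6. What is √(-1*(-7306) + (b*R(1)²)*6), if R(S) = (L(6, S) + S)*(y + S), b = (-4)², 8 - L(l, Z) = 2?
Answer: √237802 ≈ 487.65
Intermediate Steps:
L(l, Z) = 6 (L(l, Z) = 8 - 1*2 = 8 - 2 = 6)
b = 16
R(S) = (6 + S)² (R(S) = (6 + S)*(6 + S) = (6 + S)²)
√(-1*(-7306) + (b*R(1)²)*6) = √(-1*(-7306) + (16*(36 + 1² + 12*1)²)*6) = √(7306 + (16*(36 + 1 + 12)²)*6) = √(7306 + (16*49²)*6) = √(7306 + (16*2401)*6) = √(7306 + 38416*6) = √(7306 + 230496) = √237802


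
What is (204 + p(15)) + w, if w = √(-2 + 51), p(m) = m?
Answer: 226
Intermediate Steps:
w = 7 (w = √49 = 7)
(204 + p(15)) + w = (204 + 15) + 7 = 219 + 7 = 226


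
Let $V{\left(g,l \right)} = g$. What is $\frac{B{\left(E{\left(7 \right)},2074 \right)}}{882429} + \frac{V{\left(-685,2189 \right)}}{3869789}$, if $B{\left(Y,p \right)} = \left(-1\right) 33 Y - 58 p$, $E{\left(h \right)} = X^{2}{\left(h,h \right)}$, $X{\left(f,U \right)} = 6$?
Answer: $- \frac{470706431585}{3414814037481} \approx -0.13784$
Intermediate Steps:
$E{\left(h \right)} = 36$ ($E{\left(h \right)} = 6^{2} = 36$)
$B{\left(Y,p \right)} = - 58 p - 33 Y$ ($B{\left(Y,p \right)} = - 33 Y - 58 p = - 58 p - 33 Y$)
$\frac{B{\left(E{\left(7 \right)},2074 \right)}}{882429} + \frac{V{\left(-685,2189 \right)}}{3869789} = \frac{\left(-58\right) 2074 - 1188}{882429} - \frac{685}{3869789} = \left(-120292 - 1188\right) \frac{1}{882429} - \frac{685}{3869789} = \left(-121480\right) \frac{1}{882429} - \frac{685}{3869789} = - \frac{121480}{882429} - \frac{685}{3869789} = - \frac{470706431585}{3414814037481}$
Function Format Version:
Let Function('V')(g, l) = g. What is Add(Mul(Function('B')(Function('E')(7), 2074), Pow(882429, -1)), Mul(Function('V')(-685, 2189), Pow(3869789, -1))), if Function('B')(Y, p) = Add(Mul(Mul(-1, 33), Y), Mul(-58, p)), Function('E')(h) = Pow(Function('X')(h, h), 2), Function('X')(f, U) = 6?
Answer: Rational(-470706431585, 3414814037481) ≈ -0.13784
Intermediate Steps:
Function('E')(h) = 36 (Function('E')(h) = Pow(6, 2) = 36)
Function('B')(Y, p) = Add(Mul(-58, p), Mul(-33, Y)) (Function('B')(Y, p) = Add(Mul(-33, Y), Mul(-58, p)) = Add(Mul(-58, p), Mul(-33, Y)))
Add(Mul(Function('B')(Function('E')(7), 2074), Pow(882429, -1)), Mul(Function('V')(-685, 2189), Pow(3869789, -1))) = Add(Mul(Add(Mul(-58, 2074), Mul(-33, 36)), Pow(882429, -1)), Mul(-685, Pow(3869789, -1))) = Add(Mul(Add(-120292, -1188), Rational(1, 882429)), Mul(-685, Rational(1, 3869789))) = Add(Mul(-121480, Rational(1, 882429)), Rational(-685, 3869789)) = Add(Rational(-121480, 882429), Rational(-685, 3869789)) = Rational(-470706431585, 3414814037481)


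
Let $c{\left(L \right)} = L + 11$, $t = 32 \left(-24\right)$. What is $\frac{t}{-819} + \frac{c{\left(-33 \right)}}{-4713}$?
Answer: $\frac{134726}{142961} \approx 0.9424$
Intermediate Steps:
$t = -768$
$c{\left(L \right)} = 11 + L$
$\frac{t}{-819} + \frac{c{\left(-33 \right)}}{-4713} = - \frac{768}{-819} + \frac{11 - 33}{-4713} = \left(-768\right) \left(- \frac{1}{819}\right) - - \frac{22}{4713} = \frac{256}{273} + \frac{22}{4713} = \frac{134726}{142961}$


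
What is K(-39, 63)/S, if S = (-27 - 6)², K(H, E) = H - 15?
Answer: -6/121 ≈ -0.049587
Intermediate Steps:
K(H, E) = -15 + H
S = 1089 (S = (-33)² = 1089)
K(-39, 63)/S = (-15 - 39)/1089 = -54*1/1089 = -6/121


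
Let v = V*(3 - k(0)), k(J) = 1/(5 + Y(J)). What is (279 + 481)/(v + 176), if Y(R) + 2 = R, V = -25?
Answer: 285/41 ≈ 6.9512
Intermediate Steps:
Y(R) = -2 + R
k(J) = 1/(3 + J) (k(J) = 1/(5 + (-2 + J)) = 1/(3 + J))
v = -200/3 (v = -25*(3 - 1/(3 + 0)) = -25*(3 - 1/3) = -25*(3 - 1*⅓) = -25*(3 - ⅓) = -25*8/3 = -200/3 ≈ -66.667)
(279 + 481)/(v + 176) = (279 + 481)/(-200/3 + 176) = 760/(328/3) = 760*(3/328) = 285/41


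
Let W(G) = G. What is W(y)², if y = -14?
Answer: 196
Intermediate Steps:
W(y)² = (-14)² = 196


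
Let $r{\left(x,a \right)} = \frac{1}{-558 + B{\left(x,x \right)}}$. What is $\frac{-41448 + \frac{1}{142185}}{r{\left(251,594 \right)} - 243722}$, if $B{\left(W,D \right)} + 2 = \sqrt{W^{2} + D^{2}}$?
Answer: $\frac{89817104329928248588}{528141395805029317835} - \frac{1479214253629 \sqrt{2}}{1584424187415087953505} \approx 0.17006$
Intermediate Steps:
$B{\left(W,D \right)} = -2 + \sqrt{D^{2} + W^{2}}$ ($B{\left(W,D \right)} = -2 + \sqrt{W^{2} + D^{2}} = -2 + \sqrt{D^{2} + W^{2}}$)
$r{\left(x,a \right)} = \frac{1}{-560 + \sqrt{2} \sqrt{x^{2}}}$ ($r{\left(x,a \right)} = \frac{1}{-558 + \left(-2 + \sqrt{x^{2} + x^{2}}\right)} = \frac{1}{-558 + \left(-2 + \sqrt{2 x^{2}}\right)} = \frac{1}{-558 + \left(-2 + \sqrt{2} \sqrt{x^{2}}\right)} = \frac{1}{-560 + \sqrt{2} \sqrt{x^{2}}}$)
$\frac{-41448 + \frac{1}{142185}}{r{\left(251,594 \right)} - 243722} = \frac{-41448 + \frac{1}{142185}}{\frac{1}{-560 + \sqrt{2} \sqrt{251^{2}}} - 243722} = \frac{-41448 + \frac{1}{142185}}{\frac{1}{-560 + \sqrt{2} \sqrt{63001}} - 243722} = - \frac{5893283879}{142185 \left(\frac{1}{-560 + \sqrt{2} \cdot 251} - 243722\right)} = - \frac{5893283879}{142185 \left(\frac{1}{-560 + 251 \sqrt{2}} - 243722\right)} = - \frac{5893283879}{142185 \left(-243722 + \frac{1}{-560 + 251 \sqrt{2}}\right)}$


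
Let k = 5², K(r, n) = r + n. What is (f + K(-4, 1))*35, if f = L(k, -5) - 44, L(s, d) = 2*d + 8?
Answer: -1715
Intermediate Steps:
K(r, n) = n + r
k = 25
L(s, d) = 8 + 2*d
f = -46 (f = (8 + 2*(-5)) - 44 = (8 - 10) - 44 = -2 - 44 = -46)
(f + K(-4, 1))*35 = (-46 + (1 - 4))*35 = (-46 - 3)*35 = -49*35 = -1715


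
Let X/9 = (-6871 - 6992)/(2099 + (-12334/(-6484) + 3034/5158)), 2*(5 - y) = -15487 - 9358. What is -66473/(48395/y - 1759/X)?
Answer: -114903133697853204066/57944356023242923 ≈ -1983.0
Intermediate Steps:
y = 24855/2 (y = 5 - (-15487 - 9358)/2 = 5 - ½*(-24845) = 5 + 24845/2 = 24855/2 ≈ 12428.)
X = -1043191609506/17570809489 (X = 9*((-6871 - 6992)/(2099 + (-12334/(-6484) + 3034/5158))) = 9*(-13863/(2099 + (-12334*(-1/6484) + 3034*(1/5158)))) = 9*(-13863/(2099 + (6167/3242 + 1517/2579))) = 9*(-13863/(2099 + 20822807/8361118)) = 9*(-13863/17570809489/8361118) = 9*(-13863*8361118/17570809489) = 9*(-115910178834/17570809489) = -1043191609506/17570809489 ≈ -59.371)
-66473/(48395/y - 1759/X) = -66473/(48395/(24855/2) - 1759/(-1043191609506/17570809489)) = -66473/(48395*(2/24855) - 1759*(-17570809489/1043191609506)) = -66473/(19358/4971 + 30907053891151/1043191609506) = -66473/57944356023242923/1728568496951442 = -66473*1728568496951442/57944356023242923 = -114903133697853204066/57944356023242923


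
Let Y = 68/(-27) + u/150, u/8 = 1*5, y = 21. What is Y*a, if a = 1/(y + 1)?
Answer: -152/1485 ≈ -0.10236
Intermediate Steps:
u = 40 (u = 8*(1*5) = 8*5 = 40)
a = 1/22 (a = 1/(21 + 1) = 1/22 ≈ 0.045455)
Y = -304/135 (Y = 68/(-27) + 40/150 = 68*(-1/27) + 40*(1/150) = -68/27 + 4/15 = -304/135 ≈ -2.2519)
Y*a = -304/135*1/22 = -152/1485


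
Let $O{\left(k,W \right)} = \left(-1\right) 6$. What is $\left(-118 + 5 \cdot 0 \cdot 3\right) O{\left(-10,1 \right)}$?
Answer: $708$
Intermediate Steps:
$O{\left(k,W \right)} = -6$
$\left(-118 + 5 \cdot 0 \cdot 3\right) O{\left(-10,1 \right)} = \left(-118 + 5 \cdot 0 \cdot 3\right) \left(-6\right) = \left(-118 + 0 \cdot 3\right) \left(-6\right) = \left(-118 + 0\right) \left(-6\right) = \left(-118\right) \left(-6\right) = 708$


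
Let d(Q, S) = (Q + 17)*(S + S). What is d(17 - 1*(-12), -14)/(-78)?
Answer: 644/39 ≈ 16.513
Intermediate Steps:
d(Q, S) = 2*S*(17 + Q) (d(Q, S) = (17 + Q)*(2*S) = 2*S*(17 + Q))
d(17 - 1*(-12), -14)/(-78) = (2*(-14)*(17 + (17 - 1*(-12))))/(-78) = (2*(-14)*(17 + (17 + 12)))*(-1/78) = (2*(-14)*(17 + 29))*(-1/78) = (2*(-14)*46)*(-1/78) = -1288*(-1/78) = 644/39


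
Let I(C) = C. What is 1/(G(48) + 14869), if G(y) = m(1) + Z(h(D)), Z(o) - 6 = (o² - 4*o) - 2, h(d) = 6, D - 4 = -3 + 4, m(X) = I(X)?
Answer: 1/14886 ≈ 6.7177e-5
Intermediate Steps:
m(X) = X
D = 5 (D = 4 + (-3 + 4) = 4 + 1 = 5)
Z(o) = 4 + o² - 4*o (Z(o) = 6 + ((o² - 4*o) - 2) = 6 + (-2 + o² - 4*o) = 4 + o² - 4*o)
G(y) = 17 (G(y) = 1 + (4 + 6² - 4*6) = 1 + (4 + 36 - 24) = 1 + 16 = 17)
1/(G(48) + 14869) = 1/(17 + 14869) = 1/14886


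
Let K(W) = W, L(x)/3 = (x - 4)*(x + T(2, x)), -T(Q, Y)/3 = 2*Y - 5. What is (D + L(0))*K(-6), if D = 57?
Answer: 738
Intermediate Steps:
T(Q, Y) = 15 - 6*Y (T(Q, Y) = -3*(2*Y - 5) = -3*(-5 + 2*Y) = 15 - 6*Y)
L(x) = 3*(-4 + x)*(15 - 5*x) (L(x) = 3*((x - 4)*(x + (15 - 6*x))) = 3*((-4 + x)*(15 - 5*x)) = 3*(-4 + x)*(15 - 5*x))
(D + L(0))*K(-6) = (57 + (-180 - 15*0**2 + 105*0))*(-6) = (57 + (-180 - 15*0 + 0))*(-6) = (57 + (-180 + 0 + 0))*(-6) = (57 - 180)*(-6) = -123*(-6) = 738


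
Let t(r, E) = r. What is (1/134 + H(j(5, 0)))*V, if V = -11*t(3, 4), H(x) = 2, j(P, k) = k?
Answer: -8877/134 ≈ -66.246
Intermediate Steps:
V = -33 (V = -11*3 = -33)
(1/134 + H(j(5, 0)))*V = (1/134 + 2)*(-33) = (269/134)*(-33) = -8877/134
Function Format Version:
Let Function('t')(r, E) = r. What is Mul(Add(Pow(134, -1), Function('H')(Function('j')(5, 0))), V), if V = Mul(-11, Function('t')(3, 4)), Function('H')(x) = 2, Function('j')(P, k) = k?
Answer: Rational(-8877, 134) ≈ -66.246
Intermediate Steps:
V = -33 (V = Mul(-11, 3) = -33)
Mul(Add(Pow(134, -1), Function('H')(Function('j')(5, 0))), V) = Mul(Add(Pow(134, -1), 2), -33) = Mul(Add(Rational(1, 134), 2), -33) = Mul(Rational(269, 134), -33) = Rational(-8877, 134)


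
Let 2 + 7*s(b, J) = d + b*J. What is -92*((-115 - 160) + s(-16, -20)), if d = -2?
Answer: 148028/7 ≈ 21147.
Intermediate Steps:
s(b, J) = -4/7 + J*b/7 (s(b, J) = -2/7 + (-2 + b*J)/7 = -2/7 + (-2 + J*b)/7 = -2/7 + (-2/7 + J*b/7) = -4/7 + J*b/7)
-92*((-115 - 160) + s(-16, -20)) = -92*((-115 - 160) + (-4/7 + (1/7)*(-20)*(-16))) = -92*(-275 + (-4/7 + 320/7)) = -92*(-275 + 316/7) = -92*(-1609/7) = 148028/7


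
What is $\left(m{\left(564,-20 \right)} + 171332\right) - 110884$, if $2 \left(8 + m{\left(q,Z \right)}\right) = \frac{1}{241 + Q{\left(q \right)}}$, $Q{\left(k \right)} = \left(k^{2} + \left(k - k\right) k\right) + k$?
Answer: $\frac{38548752881}{637802} \approx 60440.0$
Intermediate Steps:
$Q{\left(k \right)} = k + k^{2}$ ($Q{\left(k \right)} = \left(k^{2} + 0 k\right) + k = \left(k^{2} + 0\right) + k = k^{2} + k = k + k^{2}$)
$m{\left(q,Z \right)} = -8 + \frac{1}{2 \left(241 + q \left(1 + q\right)\right)}$
$\left(m{\left(564,-20 \right)} + 171332\right) - 110884 = \left(\frac{-3855 - 9024 \left(1 + 564\right)}{2 \left(241 + 564 \left(1 + 564\right)\right)} + 171332\right) - 110884 = \left(\frac{-3855 - 9024 \cdot 565}{2 \left(241 + 564 \cdot 565\right)} + 171332\right) - 110884 = \left(\frac{-3855 - 5098560}{2 \left(241 + 318660\right)} + 171332\right) - 110884 = \left(\frac{1}{2} \cdot \frac{1}{318901} \left(-5102415\right) + 171332\right) - 110884 = \left(- \frac{5102415}{637802} + 171332\right) - 110884 = \frac{109270789849}{637802} - 110884 = \frac{38548752881}{637802}$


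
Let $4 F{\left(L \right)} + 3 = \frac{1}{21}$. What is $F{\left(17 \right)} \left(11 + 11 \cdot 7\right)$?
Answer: $- \frac{1364}{21} \approx -64.952$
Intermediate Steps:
$F{\left(L \right)} = - \frac{31}{42}$ ($F{\left(L \right)} = - \frac{3}{4} + \frac{1}{4 \cdot 21} = - \frac{3}{4} + \frac{1}{4} \cdot \frac{1}{21} = - \frac{3}{4} + \frac{1}{84} = - \frac{31}{42}$)
$F{\left(17 \right)} \left(11 + 11 \cdot 7\right) = - \frac{31 \left(11 + 11 \cdot 7\right)}{42} = - \frac{31 \left(11 + 77\right)}{42} = \left(- \frac{31}{42}\right) 88 = - \frac{1364}{21}$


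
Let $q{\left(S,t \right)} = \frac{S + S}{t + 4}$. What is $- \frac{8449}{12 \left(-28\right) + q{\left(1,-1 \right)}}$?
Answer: $\frac{25347}{1006} \approx 25.196$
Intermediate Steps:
$q{\left(S,t \right)} = \frac{2 S}{4 + t}$
$- \frac{8449}{12 \left(-28\right) + q{\left(1,-1 \right)}} = - \frac{8449}{12 \left(-28\right) + 2 \cdot 1 \frac{1}{4 - 1}} = - \frac{8449}{-336 + 2 \cdot 1 \cdot \frac{1}{3}} = - \frac{8449}{-336 + \frac{2}{3}} = - \frac{8449}{- \frac{1006}{3}} = \left(-8449\right) \left(- \frac{3}{1006}\right) = \frac{25347}{1006}$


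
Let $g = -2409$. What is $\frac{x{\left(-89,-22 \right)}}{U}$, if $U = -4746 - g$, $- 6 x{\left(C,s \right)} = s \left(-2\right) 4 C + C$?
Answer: $- \frac{5251}{4674} \approx -1.1234$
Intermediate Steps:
$x{\left(C,s \right)} = - \frac{C}{6} + \frac{4 C s}{3}$ ($x{\left(C,s \right)} = - \frac{s \left(-2\right) 4 C + C}{6} = - \frac{- 2 s 4 C + C}{6} = - \frac{- 8 s C + C}{6} = - \frac{- 8 C s + C}{6} = - \frac{C - 8 C s}{6} = - \frac{C}{6} + \frac{4 C s}{3}$)
$U = -2337$ ($U = -4746 - -2409 = -4746 + 2409 = -2337$)
$\frac{x{\left(-89,-22 \right)}}{U} = \frac{\frac{1}{6} \left(-89\right) \left(-1 + 8 \left(-22\right)\right)}{-2337} = \frac{1}{6} \left(-89\right) \left(-1 - 176\right) \left(- \frac{1}{2337}\right) = \frac{1}{6} \left(-89\right) \left(-177\right) \left(- \frac{1}{2337}\right) = \frac{5251}{2} \left(- \frac{1}{2337}\right) = - \frac{5251}{4674}$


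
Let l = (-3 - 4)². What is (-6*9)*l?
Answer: -2646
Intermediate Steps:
l = 49 (l = (-7)² = 49)
(-6*9)*l = -6*9*49 = -54*49 = -2646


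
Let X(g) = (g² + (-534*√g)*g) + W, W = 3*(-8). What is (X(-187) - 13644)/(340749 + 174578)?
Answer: 21301/515327 + 99858*I*√187/515327 ≈ 0.041335 + 2.6498*I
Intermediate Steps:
W = -24
X(g) = -24 + g² - 534*g^(3/2) (X(g) = (g² + (-534*√g)*g) - 24 = (g² - 534*g^(3/2)) - 24 = -24 + g² - 534*g^(3/2))
(X(-187) - 13644)/(340749 + 174578) = ((-24 + (-187)² - (-99858)*I*√187) - 13644)/(340749 + 174578) = ((-24 + 34969 - (-99858)*I*√187) - 13644)/515327 = ((-24 + 34969 + 99858*I*√187) - 13644)*(1/515327) = ((34945 + 99858*I*√187) - 13644)*(1/515327) = (21301 + 99858*I*√187)*(1/515327) = 21301/515327 + 99858*I*√187/515327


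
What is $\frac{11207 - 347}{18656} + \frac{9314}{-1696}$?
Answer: $- \frac{45797}{9328} \approx -4.9096$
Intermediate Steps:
$\frac{11207 - 347}{18656} + \frac{9314}{-1696} = \left(11207 - 347\right) \frac{1}{18656} + 9314 \left(- \frac{1}{1696}\right) = 10860 \cdot \frac{1}{18656} - \frac{4657}{848} = \frac{2715}{4664} - \frac{4657}{848} = - \frac{45797}{9328}$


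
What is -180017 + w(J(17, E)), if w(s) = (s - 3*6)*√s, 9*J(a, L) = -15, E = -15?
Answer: -180017 - 59*I*√15/9 ≈ -1.8002e+5 - 25.39*I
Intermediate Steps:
J(a, L) = -5/3 (J(a, L) = (⅑)*(-15) = -5/3)
w(s) = √s*(-18 + s) (w(s) = (s - 18)*√s = (-18 + s)*√s = √s*(-18 + s))
-180017 + w(J(17, E)) = -180017 + √(-5/3)*(-18 - 5/3) = -180017 + (I*√15/3)*(-59/3) = -180017 - 59*I*√15/9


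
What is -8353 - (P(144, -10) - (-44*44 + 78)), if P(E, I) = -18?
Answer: -10193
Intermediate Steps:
-8353 - (P(144, -10) - (-44*44 + 78)) = -8353 - (-18 - (-44*44 + 78)) = -8353 - (-18 - (-1936 + 78)) = -8353 - (-18 - 1*(-1858)) = -8353 - (-18 + 1858) = -8353 - 1*1840 = -8353 - 1840 = -10193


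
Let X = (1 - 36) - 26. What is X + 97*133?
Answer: 12840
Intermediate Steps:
X = -61 (X = -35 - 26 = -61)
X + 97*133 = -61 + 97*133 = -61 + 12901 = 12840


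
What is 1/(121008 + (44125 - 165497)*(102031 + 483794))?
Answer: -1/71102630892 ≈ -1.4064e-11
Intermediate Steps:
1/(121008 + (44125 - 165497)*(102031 + 483794)) = 1/(121008 - 121372*585825) = 1/(121008 - 71102751900) = 1/(-71102630892) = -1/71102630892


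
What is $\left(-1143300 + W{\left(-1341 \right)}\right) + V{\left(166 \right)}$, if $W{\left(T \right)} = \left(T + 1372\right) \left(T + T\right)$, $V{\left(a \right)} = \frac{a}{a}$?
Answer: $-1226441$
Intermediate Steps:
$V{\left(a \right)} = 1$
$W{\left(T \right)} = 2 T \left(1372 + T\right)$ ($W{\left(T \right)} = \left(1372 + T\right) 2 T = 2 T \left(1372 + T\right)$)
$\left(-1143300 + W{\left(-1341 \right)}\right) + V{\left(166 \right)} = \left(-1143300 + 2 \left(-1341\right) \left(1372 - 1341\right)\right) + 1 = \left(-1143300 + 2 \left(-1341\right) 31\right) + 1 = \left(-1143300 - 83142\right) + 1 = -1226442 + 1 = -1226441$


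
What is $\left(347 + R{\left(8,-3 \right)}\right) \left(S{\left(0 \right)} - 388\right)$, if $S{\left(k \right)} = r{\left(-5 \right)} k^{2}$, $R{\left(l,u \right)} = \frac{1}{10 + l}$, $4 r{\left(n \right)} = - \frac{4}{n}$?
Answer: $- \frac{1211918}{9} \approx -1.3466 \cdot 10^{5}$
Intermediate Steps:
$r{\left(n \right)} = - \frac{1}{n}$ ($r{\left(n \right)} = \frac{\left(-4\right) \frac{1}{n}}{4} = - \frac{1}{n}$)
$S{\left(k \right)} = \frac{k^{2}}{5}$ ($S{\left(k \right)} = - \frac{1}{-5} k^{2} = \left(-1\right) \left(- \frac{1}{5}\right) k^{2} = \frac{k^{2}}{5}$)
$\left(347 + R{\left(8,-3 \right)}\right) \left(S{\left(0 \right)} - 388\right) = \left(347 + \frac{1}{10 + 8}\right) \left(\frac{0^{2}}{5} - 388\right) = \left(347 + \frac{1}{18}\right) \left(\frac{1}{5} \cdot 0 - 388\right) = \left(347 + \frac{1}{18}\right) \left(0 - 388\right) = \frac{6247}{18} \left(-388\right) = - \frac{1211918}{9}$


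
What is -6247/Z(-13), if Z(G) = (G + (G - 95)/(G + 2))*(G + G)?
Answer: -68717/910 ≈ -75.513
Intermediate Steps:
Z(G) = 2*G*(G + (-95 + G)/(2 + G)) (Z(G) = (G + (-95 + G)/(2 + G))*(2*G) = 2*G*(G + (-95 + G)/(2 + G)))
-6247/Z(-13) = -6247*(-(2 - 13)/(26*(-95 + (-13)² + 3*(-13)))) = -6247*11/(26*(-95 + 169 - 39)) = -6247/(2*(-13)*(-1/11)*35) = -6247/910/11 = -6247*11/910 = -68717/910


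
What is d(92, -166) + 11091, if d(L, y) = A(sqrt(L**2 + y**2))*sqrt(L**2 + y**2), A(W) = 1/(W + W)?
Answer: 22183/2 ≈ 11092.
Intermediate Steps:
A(W) = 1/(2*W)
d(L, y) = 1/2 (d(L, y) = (1/(2*(sqrt(L**2 + y**2))))*sqrt(L**2 + y**2) = (1/(2*sqrt(L**2 + y**2)))*sqrt(L**2 + y**2) = 1/2)
d(92, -166) + 11091 = 1/2 + 11091 = 22183/2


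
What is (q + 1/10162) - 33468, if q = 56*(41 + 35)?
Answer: -296852343/10162 ≈ -29212.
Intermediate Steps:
q = 4256 (q = 56*76 = 4256)
(q + 1/10162) - 33468 = (4256 + 1/10162) - 33468 = 43249473/10162 - 33468 = -296852343/10162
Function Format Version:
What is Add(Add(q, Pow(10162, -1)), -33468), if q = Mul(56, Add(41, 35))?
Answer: Rational(-296852343, 10162) ≈ -29212.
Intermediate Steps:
q = 4256 (q = Mul(56, 76) = 4256)
Add(Add(q, Pow(10162, -1)), -33468) = Add(Add(4256, Pow(10162, -1)), -33468) = Add(Add(4256, Rational(1, 10162)), -33468) = Add(Rational(43249473, 10162), -33468) = Rational(-296852343, 10162)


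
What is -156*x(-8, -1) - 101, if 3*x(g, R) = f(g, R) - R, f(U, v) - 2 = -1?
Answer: -205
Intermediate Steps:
f(U, v) = 1 (f(U, v) = 2 - 1 = 1)
x(g, R) = ⅓ - R/3 (x(g, R) = (1 - R)/3 = ⅓ - R/3)
-156*x(-8, -1) - 101 = -156*(⅓ - ⅓*(-1)) - 101 = -156*(⅓ + ⅓) - 101 = -156*⅔ - 101 = -104 - 101 = -205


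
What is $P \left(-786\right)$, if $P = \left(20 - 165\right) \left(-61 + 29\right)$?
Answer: $-3647040$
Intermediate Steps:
$P = 4640$ ($P = \left(20 - 165\right) \left(-32\right) = \left(-145\right) \left(-32\right) = 4640$)
$P \left(-786\right) = 4640 \left(-786\right) = -3647040$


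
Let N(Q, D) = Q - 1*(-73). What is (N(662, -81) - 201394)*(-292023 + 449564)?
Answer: -31612019519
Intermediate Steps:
N(Q, D) = 73 + Q (N(Q, D) = Q + 73 = 73 + Q)
(N(662, -81) - 201394)*(-292023 + 449564) = ((73 + 662) - 201394)*(-292023 + 449564) = (735 - 201394)*157541 = -200659*157541 = -31612019519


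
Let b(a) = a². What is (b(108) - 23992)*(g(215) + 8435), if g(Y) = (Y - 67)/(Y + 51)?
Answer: -13831140712/133 ≈ -1.0399e+8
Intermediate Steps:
g(Y) = (-67 + Y)/(51 + Y)
(b(108) - 23992)*(g(215) + 8435) = (108² - 23992)*((-67 + 215)/(51 + 215) + 8435) = (11664 - 23992)*(148/266 + 8435) = -12328*((1/266)*148 + 8435) = -12328*(74/133 + 8435) = -12328*1121929/133 = -13831140712/133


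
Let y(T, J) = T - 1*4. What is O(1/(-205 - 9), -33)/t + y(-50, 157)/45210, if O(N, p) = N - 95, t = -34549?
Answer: 86652711/55709917010 ≈ 0.0015554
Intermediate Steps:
y(T, J) = -4 + T (y(T, J) = T - 4 = -4 + T)
O(N, p) = -95 + N
O(1/(-205 - 9), -33)/t + y(-50, 157)/45210 = (-95 + 1/(-205 - 9))/(-34549) + (-4 - 50)/45210 = (-95 + 1/(-214))*(-1/34549) - 54*1/45210 = (-95 - 1/214)*(-1/34549) - 9/7535 = -20331/214*(-1/34549) - 9/7535 = 20331/7393486 - 9/7535 = 86652711/55709917010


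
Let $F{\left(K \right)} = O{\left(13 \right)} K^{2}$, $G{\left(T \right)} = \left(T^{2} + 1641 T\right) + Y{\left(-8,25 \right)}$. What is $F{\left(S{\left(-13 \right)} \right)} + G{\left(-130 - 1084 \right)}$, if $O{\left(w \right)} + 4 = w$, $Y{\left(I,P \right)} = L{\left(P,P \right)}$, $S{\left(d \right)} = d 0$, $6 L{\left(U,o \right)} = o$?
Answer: $- \frac{3110243}{6} \approx -5.1837 \cdot 10^{5}$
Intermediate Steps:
$L{\left(U,o \right)} = \frac{o}{6}$
$S{\left(d \right)} = 0$
$Y{\left(I,P \right)} = \frac{P}{6}$
$O{\left(w \right)} = -4 + w$
$G{\left(T \right)} = \frac{25}{6} + T^{2} + 1641 T$ ($G{\left(T \right)} = \left(T^{2} + 1641 T\right) + \frac{1}{6} \cdot 25 = \left(T^{2} + 1641 T\right) + \frac{25}{6} = \frac{25}{6} + T^{2} + 1641 T$)
$F{\left(K \right)} = 9 K^{2}$ ($F{\left(K \right)} = \left(-4 + 13\right) K^{2} = 9 K^{2}$)
$F{\left(S{\left(-13 \right)} \right)} + G{\left(-130 - 1084 \right)} = 9 \cdot 0^{2} + \left(\frac{25}{6} + \left(-130 - 1084\right)^{2} + 1641 \left(-130 - 1084\right)\right) = 9 \cdot 0 + \left(\frac{25}{6} + \left(-1214\right)^{2} + 1641 \left(-1214\right)\right) = 0 + \left(\frac{25}{6} + 1473796 - 1992174\right) = 0 - \frac{3110243}{6} = - \frac{3110243}{6}$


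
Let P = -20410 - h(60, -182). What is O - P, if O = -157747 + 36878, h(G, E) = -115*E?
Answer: -79529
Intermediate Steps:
P = -41340 (P = -20410 - (-115)*(-182) = -20410 - 1*20930 = -20410 - 20930 = -41340)
O = -120869
O - P = -120869 - 1*(-41340) = -120869 + 41340 = -79529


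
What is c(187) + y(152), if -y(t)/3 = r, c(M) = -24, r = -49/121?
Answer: -2757/121 ≈ -22.785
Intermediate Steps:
r = -49/121 (r = -49*1/121 = -49/121 ≈ -0.40496)
y(t) = 147/121 (y(t) = -3*(-49/121) = 147/121)
c(187) + y(152) = -24 + 147/121 = -2757/121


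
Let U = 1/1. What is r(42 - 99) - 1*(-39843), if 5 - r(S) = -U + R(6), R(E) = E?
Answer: 39843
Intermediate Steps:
U = 1
r(S) = 0 (r(S) = 5 - (-1*1 + 6) = 5 - (-1 + 6) = 5 - 1*5 = 5 - 5 = 0)
r(42 - 99) - 1*(-39843) = 0 - 1*(-39843) = 0 + 39843 = 39843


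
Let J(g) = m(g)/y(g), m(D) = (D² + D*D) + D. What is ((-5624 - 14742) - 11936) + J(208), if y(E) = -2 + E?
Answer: -3283738/103 ≈ -31881.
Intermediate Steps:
m(D) = D + 2*D² (m(D) = (D² + D²) + D = 2*D² + D = D + 2*D²)
J(g) = g*(1 + 2*g)/(-2 + g) (J(g) = (g*(1 + 2*g))/(-2 + g) = g*(1 + 2*g)/(-2 + g))
((-5624 - 14742) - 11936) + J(208) = ((-5624 - 14742) - 11936) + 208*(1 + 2*208)/(-2 + 208) = (-20366 - 11936) + 208*(1 + 416)/206 = -32302 + 208*(1/206)*417 = -32302 + 43368/103 = -3283738/103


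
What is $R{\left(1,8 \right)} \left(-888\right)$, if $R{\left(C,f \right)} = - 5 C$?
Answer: $4440$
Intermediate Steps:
$R{\left(1,8 \right)} \left(-888\right) = \left(-5\right) 1 \left(-888\right) = \left(-5\right) \left(-888\right) = 4440$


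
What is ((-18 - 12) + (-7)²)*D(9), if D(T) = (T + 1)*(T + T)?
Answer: 3420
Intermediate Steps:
D(T) = 2*T*(1 + T) (D(T) = (1 + T)*(2*T) = 2*T*(1 + T))
((-18 - 12) + (-7)²)*D(9) = ((-18 - 12) + (-7)²)*(2*9*(1 + 9)) = ((-18 - 1*12) + 49)*(2*9*10) = ((-18 - 12) + 49)*180 = (-30 + 49)*180 = 19*180 = 3420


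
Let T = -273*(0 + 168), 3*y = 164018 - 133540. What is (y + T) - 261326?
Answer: -891092/3 ≈ -2.9703e+5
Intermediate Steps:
y = 30478/3 (y = (164018 - 133540)/3 = (1/3)*30478 = 30478/3 ≈ 10159.)
T = -45864 (T = -273*168 = -45864)
(y + T) - 261326 = (30478/3 - 45864) - 261326 = -107114/3 - 261326 = -891092/3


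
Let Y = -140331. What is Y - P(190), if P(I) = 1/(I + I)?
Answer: -53325781/380 ≈ -1.4033e+5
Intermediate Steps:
P(I) = 1/(2*I)
Y - P(190) = -140331 - 1/(2*190) = -140331 - 1*1/380 = -140331 - 1/380 = -53325781/380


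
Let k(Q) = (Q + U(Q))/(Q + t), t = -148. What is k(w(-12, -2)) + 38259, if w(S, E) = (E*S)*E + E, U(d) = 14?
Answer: 420851/11 ≈ 38259.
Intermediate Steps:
w(S, E) = E + S*E² (w(S, E) = S*E² + E = E + S*E²)
k(Q) = (14 + Q)/(-148 + Q) (k(Q) = (Q + 14)/(Q - 148) = (14 + Q)/(-148 + Q))
k(w(-12, -2)) + 38259 = (14 - 2*(1 - 2*(-12)))/(-148 - 2*(1 - 2*(-12))) + 38259 = (14 - 2*(1 + 24))/(-148 - 2*(1 + 24)) + 38259 = (14 - 2*25)/(-148 - 2*25) + 38259 = (14 - 50)/(-148 - 50) + 38259 = -36/(-198) + 38259 = -1/198*(-36) + 38259 = 2/11 + 38259 = 420851/11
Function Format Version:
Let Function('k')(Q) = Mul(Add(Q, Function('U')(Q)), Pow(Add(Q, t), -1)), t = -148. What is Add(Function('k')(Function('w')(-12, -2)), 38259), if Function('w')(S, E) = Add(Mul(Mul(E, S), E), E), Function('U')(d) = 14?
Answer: Rational(420851, 11) ≈ 38259.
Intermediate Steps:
Function('w')(S, E) = Add(E, Mul(S, Pow(E, 2))) (Function('w')(S, E) = Add(Mul(S, Pow(E, 2)), E) = Add(E, Mul(S, Pow(E, 2))))
Function('k')(Q) = Mul(Pow(Add(-148, Q), -1), Add(14, Q)) (Function('k')(Q) = Mul(Add(Q, 14), Pow(Add(Q, -148), -1)) = Mul(Add(14, Q), Pow(Add(-148, Q), -1)) = Mul(Pow(Add(-148, Q), -1), Add(14, Q)))
Add(Function('k')(Function('w')(-12, -2)), 38259) = Add(Mul(Pow(Add(-148, Mul(-2, Add(1, Mul(-2, -12)))), -1), Add(14, Mul(-2, Add(1, Mul(-2, -12))))), 38259) = Add(Mul(Pow(Add(-148, Mul(-2, Add(1, 24))), -1), Add(14, Mul(-2, Add(1, 24)))), 38259) = Add(Mul(Pow(Add(-148, Mul(-2, 25)), -1), Add(14, Mul(-2, 25))), 38259) = Add(Mul(Pow(Add(-148, -50), -1), Add(14, -50)), 38259) = Add(Mul(Pow(-198, -1), -36), 38259) = Add(Mul(Rational(-1, 198), -36), 38259) = Add(Rational(2, 11), 38259) = Rational(420851, 11)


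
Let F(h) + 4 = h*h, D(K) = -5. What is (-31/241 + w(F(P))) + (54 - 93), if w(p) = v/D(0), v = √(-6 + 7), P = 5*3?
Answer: -47391/1205 ≈ -39.329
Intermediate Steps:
P = 15
v = 1 (v = √1 = 1)
F(h) = -4 + h² (F(h) = -4 + h*h = -4 + h²)
w(p) = -⅕ (w(p) = 1/(-5) = 1*(-⅕) = -⅕)
(-31/241 + w(F(P))) + (54 - 93) = (-31/241 - ⅕) + (54 - 93) = (-31*1/241 - ⅕) - 39 = (-31/241 - ⅕) - 39 = -396/1205 - 39 = -47391/1205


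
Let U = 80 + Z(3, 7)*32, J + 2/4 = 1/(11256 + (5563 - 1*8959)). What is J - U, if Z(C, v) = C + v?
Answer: -3147929/7860 ≈ -400.50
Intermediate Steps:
J = -3929/7860 (J = -1/2 + 1/(11256 + (5563 - 1*8959)) = -1/2 + 1/(11256 + (5563 - 8959)) = -1/2 + 1/(11256 - 3396) = -1/2 + 1/7860 = -3929/7860 ≈ -0.49987)
U = 400 (U = 80 + (3 + 7)*32 = 80 + 10*32 = 80 + 320 = 400)
J - U = -3929/7860 - 1*400 = -3929/7860 - 400 = -3147929/7860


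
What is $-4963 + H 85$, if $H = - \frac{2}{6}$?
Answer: $- \frac{14974}{3} \approx -4991.3$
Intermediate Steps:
$H = - \frac{1}{3}$ ($H = \left(-2\right) \frac{1}{6} = - \frac{1}{3} \approx -0.33333$)
$-4963 + H 85 = -4963 - \frac{85}{3} = - \frac{14974}{3}$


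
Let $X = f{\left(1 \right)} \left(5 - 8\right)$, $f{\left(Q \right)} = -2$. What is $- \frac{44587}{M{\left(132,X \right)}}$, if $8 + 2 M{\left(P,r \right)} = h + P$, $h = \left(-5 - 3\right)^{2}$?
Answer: $- \frac{44587}{94} \approx -474.33$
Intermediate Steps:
$X = 6$ ($X = - 2 \left(5 - 8\right) = \left(-2\right) \left(-3\right) = 6$)
$h = 64$ ($h = \left(-8\right)^{2} = 64$)
$M{\left(P,r \right)} = 28 + \frac{P}{2}$ ($M{\left(P,r \right)} = -4 + \frac{64 + P}{2} = -4 + \left(32 + \frac{P}{2}\right) = 28 + \frac{P}{2}$)
$- \frac{44587}{M{\left(132,X \right)}} = - \frac{44587}{28 + \frac{1}{2} \cdot 132} = - \frac{44587}{28 + 66} = - \frac{44587}{94}$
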